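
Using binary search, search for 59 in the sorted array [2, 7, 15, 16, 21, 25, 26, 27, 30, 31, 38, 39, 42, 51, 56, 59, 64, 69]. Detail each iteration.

Binary search for 59 in [2, 7, 15, 16, 21, 25, 26, 27, 30, 31, 38, 39, 42, 51, 56, 59, 64, 69]:

lo=0, hi=17, mid=8, arr[mid]=30 -> 30 < 59, search right half
lo=9, hi=17, mid=13, arr[mid]=51 -> 51 < 59, search right half
lo=14, hi=17, mid=15, arr[mid]=59 -> Found target at index 15!

Binary search finds 59 at index 15 after 3 comparisons. The search repeatedly halves the search space by comparing with the middle element.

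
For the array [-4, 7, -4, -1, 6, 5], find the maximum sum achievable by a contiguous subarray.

Using Kadane's algorithm on [-4, 7, -4, -1, 6, 5]:

Scanning through the array:
Position 1 (value 7): max_ending_here = 7, max_so_far = 7
Position 2 (value -4): max_ending_here = 3, max_so_far = 7
Position 3 (value -1): max_ending_here = 2, max_so_far = 7
Position 4 (value 6): max_ending_here = 8, max_so_far = 8
Position 5 (value 5): max_ending_here = 13, max_so_far = 13

Maximum subarray: [7, -4, -1, 6, 5]
Maximum sum: 13

The maximum subarray is [7, -4, -1, 6, 5] with sum 13. This subarray runs from index 1 to index 5.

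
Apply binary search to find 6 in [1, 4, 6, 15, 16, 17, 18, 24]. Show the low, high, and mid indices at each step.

Binary search for 6 in [1, 4, 6, 15, 16, 17, 18, 24]:

lo=0, hi=7, mid=3, arr[mid]=15 -> 15 > 6, search left half
lo=0, hi=2, mid=1, arr[mid]=4 -> 4 < 6, search right half
lo=2, hi=2, mid=2, arr[mid]=6 -> Found target at index 2!

Binary search finds 6 at index 2 after 3 comparisons. The search repeatedly halves the search space by comparing with the middle element.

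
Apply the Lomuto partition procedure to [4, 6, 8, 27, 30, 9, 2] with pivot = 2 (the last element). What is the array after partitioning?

Lomuto partition with pivot = 2:

Initial array: [4, 6, 8, 27, 30, 9, 2]

arr[0]=4 > 2: no swap
arr[1]=6 > 2: no swap
arr[2]=8 > 2: no swap
arr[3]=27 > 2: no swap
arr[4]=30 > 2: no swap
arr[5]=9 > 2: no swap

Place pivot at position 0: [2, 6, 8, 27, 30, 9, 4]
Pivot position: 0

After partitioning with pivot 2, the array becomes [2, 6, 8, 27, 30, 9, 4]. The pivot is placed at index 0. All elements to the left of the pivot are <= 2, and all elements to the right are > 2.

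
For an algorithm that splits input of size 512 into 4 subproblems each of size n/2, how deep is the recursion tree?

For divide and conquer with division factor 2:

Problem sizes at each level:
Level 0: 512
Level 1: 256
Level 2: 128
Level 3: 64
Level 4: 32
Level 5: 16
Level 6: 8
Level 7: 4
Level 8: 2
Level 9: 1

The root is level 0 and the size-1 base case is level 9 (the tree spans levels 0 through 9, i.e. 10 levels counting the root), so the depth is the number of divisions: log_2(512) = 9

The recursion tree depth is log_2(512) = 9. At each level, the problem size is divided by 2, so it takes 9 divisions to reduce to a base case of size 1. The algorithm makes 4 recursive calls at each level.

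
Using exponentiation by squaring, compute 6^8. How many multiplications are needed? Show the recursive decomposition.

Computing 6^8 by squaring (build up from 6^1; each line after the first costs one multiplication):

6^1 = 6
6^2 = (6^1)^2 = 6^2 = 36
6^4 = (6^2)^2 = 36^2 = 1296
6^8 = (6^4)^2 = 1296^2 = 1679616

Result: 1679616
Multiplications needed: 3 (3 lines after 6^1)

6^8 = 1679616. Using exponentiation by squaring, this requires 3 multiplications. The key idea: if the exponent is even, square the half-power; if odd, multiply by the base once.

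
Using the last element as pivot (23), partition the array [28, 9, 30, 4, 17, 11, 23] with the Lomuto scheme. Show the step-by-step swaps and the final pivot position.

Lomuto partition with pivot = 23:

Initial array: [28, 9, 30, 4, 17, 11, 23]

arr[0]=28 > 23: no swap
arr[1]=9 <= 23: swap with position 0, array becomes [9, 28, 30, 4, 17, 11, 23]
arr[2]=30 > 23: no swap
arr[3]=4 <= 23: swap with position 1, array becomes [9, 4, 30, 28, 17, 11, 23]
arr[4]=17 <= 23: swap with position 2, array becomes [9, 4, 17, 28, 30, 11, 23]
arr[5]=11 <= 23: swap with position 3, array becomes [9, 4, 17, 11, 30, 28, 23]

Place pivot at position 4: [9, 4, 17, 11, 23, 28, 30]
Pivot position: 4

After partitioning with pivot 23, the array becomes [9, 4, 17, 11, 23, 28, 30]. The pivot is placed at index 4. All elements to the left of the pivot are <= 23, and all elements to the right are > 23.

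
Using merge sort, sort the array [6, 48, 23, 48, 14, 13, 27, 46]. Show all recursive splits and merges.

Merge sort trace:

Split: [6, 48, 23, 48, 14, 13, 27, 46] -> [6, 48, 23, 48] and [14, 13, 27, 46]
  Split: [6, 48, 23, 48] -> [6, 48] and [23, 48]
    Split: [6, 48] -> [6] and [48]
    Merge: [6] + [48] -> [6, 48]
    Split: [23, 48] -> [23] and [48]
    Merge: [23] + [48] -> [23, 48]
  Merge: [6, 48] + [23, 48] -> [6, 23, 48, 48]
  Split: [14, 13, 27, 46] -> [14, 13] and [27, 46]
    Split: [14, 13] -> [14] and [13]
    Merge: [14] + [13] -> [13, 14]
    Split: [27, 46] -> [27] and [46]
    Merge: [27] + [46] -> [27, 46]
  Merge: [13, 14] + [27, 46] -> [13, 14, 27, 46]
Merge: [6, 23, 48, 48] + [13, 14, 27, 46] -> [6, 13, 14, 23, 27, 46, 48, 48]

Final sorted array: [6, 13, 14, 23, 27, 46, 48, 48]

The merge sort proceeds by recursively splitting the array and merging sorted halves.
After all merges, the sorted array is [6, 13, 14, 23, 27, 46, 48, 48].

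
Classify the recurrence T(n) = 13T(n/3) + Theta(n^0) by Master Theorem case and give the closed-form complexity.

Master Theorem for T(n) = 13T(n/3) + O(n^0):

a = 13, b = 3, c = 0
log_b(a) = log_3(13) = 2.3347

Case 1: c = 0 < log_3(13) = 2.3347
T(n) = O(n^(log_3 13))

For T(n) = 13T(n/3) + O(n^0): log_3(13) = 2.3347. This is Case 1 of the Master Theorem (c < log_b(a), work dominated by leaves), giving O(n^(log_3 13)).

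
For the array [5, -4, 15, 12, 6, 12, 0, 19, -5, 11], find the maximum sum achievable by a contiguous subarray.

Using Kadane's algorithm on [5, -4, 15, 12, 6, 12, 0, 19, -5, 11]:

Scanning through the array:
Position 1 (value -4): max_ending_here = 1, max_so_far = 5
Position 2 (value 15): max_ending_here = 16, max_so_far = 16
Position 3 (value 12): max_ending_here = 28, max_so_far = 28
Position 4 (value 6): max_ending_here = 34, max_so_far = 34
Position 5 (value 12): max_ending_here = 46, max_so_far = 46
Position 6 (value 0): max_ending_here = 46, max_so_far = 46
Position 7 (value 19): max_ending_here = 65, max_so_far = 65
Position 8 (value -5): max_ending_here = 60, max_so_far = 65
Position 9 (value 11): max_ending_here = 71, max_so_far = 71

Maximum subarray: [5, -4, 15, 12, 6, 12, 0, 19, -5, 11]
Maximum sum: 71

The maximum subarray is [5, -4, 15, 12, 6, 12, 0, 19, -5, 11] with sum 71. This subarray runs from index 0 to index 9.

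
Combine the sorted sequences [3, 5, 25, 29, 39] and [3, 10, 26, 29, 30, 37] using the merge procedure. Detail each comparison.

Merging process:

Compare 3 vs 3: take 3 from left. Merged: [3]
Compare 5 vs 3: take 3 from right. Merged: [3, 3]
Compare 5 vs 10: take 5 from left. Merged: [3, 3, 5]
Compare 25 vs 10: take 10 from right. Merged: [3, 3, 5, 10]
Compare 25 vs 26: take 25 from left. Merged: [3, 3, 5, 10, 25]
Compare 29 vs 26: take 26 from right. Merged: [3, 3, 5, 10, 25, 26]
Compare 29 vs 29: take 29 from left. Merged: [3, 3, 5, 10, 25, 26, 29]
Compare 39 vs 29: take 29 from right. Merged: [3, 3, 5, 10, 25, 26, 29, 29]
Compare 39 vs 30: take 30 from right. Merged: [3, 3, 5, 10, 25, 26, 29, 29, 30]
Compare 39 vs 37: take 37 from right. Merged: [3, 3, 5, 10, 25, 26, 29, 29, 30, 37]
Append remaining from left: [39]. Merged: [3, 3, 5, 10, 25, 26, 29, 29, 30, 37, 39]

Final merged array: [3, 3, 5, 10, 25, 26, 29, 29, 30, 37, 39]
Total comparisons: 10

The merged array is [3, 3, 5, 10, 25, 26, 29, 29, 30, 37, 39], requiring 10 comparisons. The merge step runs in O(n) time where n is the total number of elements.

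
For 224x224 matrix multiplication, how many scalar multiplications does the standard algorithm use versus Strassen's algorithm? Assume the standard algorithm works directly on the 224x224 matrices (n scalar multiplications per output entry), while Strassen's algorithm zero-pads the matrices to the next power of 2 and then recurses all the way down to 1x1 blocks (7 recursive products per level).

Matrix multiplication for 224x224 matrices:

Strassen's algorithm requires power-of-2 dimensions. Pad 224x224 to 256x256 (next power of 2).

Standard algorithm: 224^3 = 11239424 multiplications
Strassen's algorithm: 7^(log2(256)) = 7^8 = 5764801 multiplications
Savings: 11239424 - 5764801 = 5474623 multiplications

Standard: 11239424 multiplications (224^3). Strassen: 5764801 multiplications (7^8, after padding to 256x256). Strassen reduces 8 recursive multiplications to 7 at each level.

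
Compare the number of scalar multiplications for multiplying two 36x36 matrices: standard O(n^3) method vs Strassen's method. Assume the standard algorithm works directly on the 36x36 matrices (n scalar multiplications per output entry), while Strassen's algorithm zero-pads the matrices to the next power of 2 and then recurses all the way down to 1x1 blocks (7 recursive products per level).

Matrix multiplication for 36x36 matrices:

Strassen's algorithm requires power-of-2 dimensions. Pad 36x36 to 64x64 (next power of 2).

Standard algorithm: 36^3 = 46656 multiplications
Strassen's algorithm: 7^(log2(64)) = 7^6 = 117649 multiplications
Difference: 46656 - 117649 = -70993 (Strassen uses MORE here due to padding overhead — for small or just-over-power-of-2 n, padding can outweigh the per-level savings)

Standard: 46656 multiplications (36^3). Strassen: 117649 multiplications (7^6, after padding to 64x64). Strassen reduces 8 recursive multiplications to 7 at each level.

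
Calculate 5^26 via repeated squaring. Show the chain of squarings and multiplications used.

Computing 5^26 by squaring (build up from 5^1; each line after the first costs one multiplication):

5^1 = 5
5^2 = (5^1)^2 = 5^2 = 25
5^3 = 5 * 5^2 = 5 * 25 = 125
5^6 = (5^3)^2 = 125^2 = 15625
5^12 = (5^6)^2 = 15625^2 = 244140625
5^13 = 5 * 5^12 = 5 * 244140625 = 1220703125
5^26 = (5^13)^2 = 1220703125^2 = 1490116119384765625

Result: 1490116119384765625
Multiplications needed: 6 (6 lines after 5^1)

5^26 = 1490116119384765625. Using exponentiation by squaring, this requires 6 multiplications. The key idea: if the exponent is even, square the half-power; if odd, multiply by the base once.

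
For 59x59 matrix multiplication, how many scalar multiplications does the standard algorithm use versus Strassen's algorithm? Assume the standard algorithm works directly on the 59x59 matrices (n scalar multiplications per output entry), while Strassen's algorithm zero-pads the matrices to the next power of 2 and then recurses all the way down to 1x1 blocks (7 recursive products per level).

Matrix multiplication for 59x59 matrices:

Strassen's algorithm requires power-of-2 dimensions. Pad 59x59 to 64x64 (next power of 2).

Standard algorithm: 59^3 = 205379 multiplications
Strassen's algorithm: 7^(log2(64)) = 7^6 = 117649 multiplications
Savings: 205379 - 117649 = 87730 multiplications

Standard: 205379 multiplications (59^3). Strassen: 117649 multiplications (7^6, after padding to 64x64). Strassen reduces 8 recursive multiplications to 7 at each level.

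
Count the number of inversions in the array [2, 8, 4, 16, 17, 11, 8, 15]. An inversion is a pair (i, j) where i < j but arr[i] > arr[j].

Finding inversions in [2, 8, 4, 16, 17, 11, 8, 15]:

(1, 2): arr[1]=8 > arr[2]=4
(3, 5): arr[3]=16 > arr[5]=11
(3, 6): arr[3]=16 > arr[6]=8
(3, 7): arr[3]=16 > arr[7]=15
(4, 5): arr[4]=17 > arr[5]=11
(4, 6): arr[4]=17 > arr[6]=8
(4, 7): arr[4]=17 > arr[7]=15
(5, 6): arr[5]=11 > arr[6]=8

Total inversions: 8

The array has 8 inversion(s): (1,2), (3,5), (3,6), (3,7), (4,5), (4,6), (4,7), (5,6). Each pair (i,j) satisfies i < j and arr[i] > arr[j].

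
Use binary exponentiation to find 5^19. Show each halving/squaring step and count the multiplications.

Computing 5^19 by squaring (build up from 5^1; each line after the first costs one multiplication):

5^1 = 5
5^2 = (5^1)^2 = 5^2 = 25
5^4 = (5^2)^2 = 25^2 = 625
5^8 = (5^4)^2 = 625^2 = 390625
5^9 = 5 * 5^8 = 5 * 390625 = 1953125
5^18 = (5^9)^2 = 1953125^2 = 3814697265625
5^19 = 5 * 5^18 = 5 * 3814697265625 = 19073486328125

Result: 19073486328125
Multiplications needed: 6 (6 lines after 5^1)

5^19 = 19073486328125. Using exponentiation by squaring, this requires 6 multiplications. The key idea: if the exponent is even, square the half-power; if odd, multiply by the base once.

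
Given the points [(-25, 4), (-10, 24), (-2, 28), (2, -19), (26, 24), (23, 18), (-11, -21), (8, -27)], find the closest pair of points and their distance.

Computing all pairwise distances among 8 points:

d((-25, 4), (-10, 24)) = 25.0
d((-25, 4), (-2, 28)) = 33.2415
d((-25, 4), (2, -19)) = 35.4683
d((-25, 4), (26, 24)) = 54.7814
d((-25, 4), (23, 18)) = 50.0
d((-25, 4), (-11, -21)) = 28.6531
d((-25, 4), (8, -27)) = 45.2769
d((-10, 24), (-2, 28)) = 8.9443
d((-10, 24), (2, -19)) = 44.643
d((-10, 24), (26, 24)) = 36.0
d((-10, 24), (23, 18)) = 33.541
d((-10, 24), (-11, -21)) = 45.0111
d((-10, 24), (8, -27)) = 54.0833
d((-2, 28), (2, -19)) = 47.1699
d((-2, 28), (26, 24)) = 28.2843
d((-2, 28), (23, 18)) = 26.9258
d((-2, 28), (-11, -21)) = 49.8197
d((-2, 28), (8, -27)) = 55.9017
d((2, -19), (26, 24)) = 49.2443
d((2, -19), (23, 18)) = 42.5441
d((2, -19), (-11, -21)) = 13.1529
d((2, -19), (8, -27)) = 10.0
d((26, 24), (23, 18)) = 6.7082 <-- minimum
d((26, 24), (-11, -21)) = 58.258
d((26, 24), (8, -27)) = 54.0833
d((23, 18), (-11, -21)) = 51.7397
d((23, 18), (8, -27)) = 47.4342
d((-11, -21), (8, -27)) = 19.9249

Closest pair: (26, 24) and (23, 18) with distance 6.7082

The closest pair is (26, 24) and (23, 18) with Euclidean distance 6.7082. For 8 points, brute-force pairwise comparison is shown above. For large n, the divide-and-conquer algorithm (sort by x, recurse on halves, check the dividing strip) achieves O(n log n).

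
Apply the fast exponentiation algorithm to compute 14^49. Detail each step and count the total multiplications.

Computing 14^49 by squaring (build up from 14^1; each line after the first costs one multiplication):

14^1 = 14
14^2 = (14^1)^2 = 14^2 = 196
14^3 = 14 * 14^2 = 14 * 196 = 2744
14^6 = (14^3)^2 = 2744^2 = 7529536
14^12 = (14^6)^2 = 7529536^2 = 56693912375296
14^24 = (14^12)^2 = 56693912375296^2 = 3214199700417740936751087616
14^48 = (14^24)^2 = 3214199700417740936751087616^2 = 10331079714165495587340637070279506584015829758908563456
14^49 = 14 * 14^48 = 14 * 10331079714165495587340637070279506584015829758908563456 = 144635115998316938222768918983913092176221616624719888384

Result: 144635115998316938222768918983913092176221616624719888384
Multiplications needed: 7 (7 lines after 14^1)

14^49 = 144635115998316938222768918983913092176221616624719888384. Using exponentiation by squaring, this requires 7 multiplications. The key idea: if the exponent is even, square the half-power; if odd, multiply by the base once.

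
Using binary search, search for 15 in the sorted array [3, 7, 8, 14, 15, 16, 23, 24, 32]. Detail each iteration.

Binary search for 15 in [3, 7, 8, 14, 15, 16, 23, 24, 32]:

lo=0, hi=8, mid=4, arr[mid]=15 -> Found target at index 4!

Binary search finds 15 at index 4 after 1 comparisons. The search repeatedly halves the search space by comparing with the middle element.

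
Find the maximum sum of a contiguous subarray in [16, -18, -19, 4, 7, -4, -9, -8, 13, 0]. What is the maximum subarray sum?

Using Kadane's algorithm on [16, -18, -19, 4, 7, -4, -9, -8, 13, 0]:

Scanning through the array:
Position 1 (value -18): max_ending_here = -2, max_so_far = 16
Position 2 (value -19): max_ending_here = -19, max_so_far = 16
Position 3 (value 4): max_ending_here = 4, max_so_far = 16
Position 4 (value 7): max_ending_here = 11, max_so_far = 16
Position 5 (value -4): max_ending_here = 7, max_so_far = 16
Position 6 (value -9): max_ending_here = -2, max_so_far = 16
Position 7 (value -8): max_ending_here = -8, max_so_far = 16
Position 8 (value 13): max_ending_here = 13, max_so_far = 16
Position 9 (value 0): max_ending_here = 13, max_so_far = 16

Maximum subarray: [16]
Maximum sum: 16

The maximum subarray is [16] with sum 16. This subarray runs from index 0 to index 0.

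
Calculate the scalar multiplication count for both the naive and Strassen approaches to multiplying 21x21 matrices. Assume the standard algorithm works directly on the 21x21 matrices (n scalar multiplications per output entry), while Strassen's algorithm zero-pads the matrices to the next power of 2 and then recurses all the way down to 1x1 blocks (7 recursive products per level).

Matrix multiplication for 21x21 matrices:

Strassen's algorithm requires power-of-2 dimensions. Pad 21x21 to 32x32 (next power of 2).

Standard algorithm: 21^3 = 9261 multiplications
Strassen's algorithm: 7^(log2(32)) = 7^5 = 16807 multiplications
Difference: 9261 - 16807 = -7546 (Strassen uses MORE here due to padding overhead — for small or just-over-power-of-2 n, padding can outweigh the per-level savings)

Standard: 9261 multiplications (21^3). Strassen: 16807 multiplications (7^5, after padding to 32x32). Strassen reduces 8 recursive multiplications to 7 at each level.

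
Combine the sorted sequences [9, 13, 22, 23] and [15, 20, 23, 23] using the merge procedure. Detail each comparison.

Merging process:

Compare 9 vs 15: take 9 from left. Merged: [9]
Compare 13 vs 15: take 13 from left. Merged: [9, 13]
Compare 22 vs 15: take 15 from right. Merged: [9, 13, 15]
Compare 22 vs 20: take 20 from right. Merged: [9, 13, 15, 20]
Compare 22 vs 23: take 22 from left. Merged: [9, 13, 15, 20, 22]
Compare 23 vs 23: take 23 from left. Merged: [9, 13, 15, 20, 22, 23]
Append remaining from right: [23, 23]. Merged: [9, 13, 15, 20, 22, 23, 23, 23]

Final merged array: [9, 13, 15, 20, 22, 23, 23, 23]
Total comparisons: 6

The merged array is [9, 13, 15, 20, 22, 23, 23, 23], requiring 6 comparisons. The merge step runs in O(n) time where n is the total number of elements.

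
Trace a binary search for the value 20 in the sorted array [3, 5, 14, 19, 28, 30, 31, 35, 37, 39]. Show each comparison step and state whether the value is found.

Binary search for 20 in [3, 5, 14, 19, 28, 30, 31, 35, 37, 39]:

lo=0, hi=9, mid=4, arr[mid]=28 -> 28 > 20, search left half
lo=0, hi=3, mid=1, arr[mid]=5 -> 5 < 20, search right half
lo=2, hi=3, mid=2, arr[mid]=14 -> 14 < 20, search right half
lo=3, hi=3, mid=3, arr[mid]=19 -> 19 < 20, search right half
lo=4 > hi=3, target 20 not found

Binary search determines that 20 is not in the array after 4 comparisons. The search space was exhausted without finding the target.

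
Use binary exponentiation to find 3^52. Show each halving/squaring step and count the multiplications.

Computing 3^52 by squaring (build up from 3^1; each line after the first costs one multiplication):

3^1 = 3
3^2 = (3^1)^2 = 3^2 = 9
3^3 = 3 * 3^2 = 3 * 9 = 27
3^6 = (3^3)^2 = 27^2 = 729
3^12 = (3^6)^2 = 729^2 = 531441
3^13 = 3 * 3^12 = 3 * 531441 = 1594323
3^26 = (3^13)^2 = 1594323^2 = 2541865828329
3^52 = (3^26)^2 = 2541865828329^2 = 6461081889226673298932241

Result: 6461081889226673298932241
Multiplications needed: 7 (7 lines after 3^1)

3^52 = 6461081889226673298932241. Using exponentiation by squaring, this requires 7 multiplications. The key idea: if the exponent is even, square the half-power; if odd, multiply by the base once.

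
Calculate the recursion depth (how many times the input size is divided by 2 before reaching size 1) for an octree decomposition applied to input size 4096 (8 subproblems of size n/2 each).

For divide and conquer with division factor 2:

Problem sizes at each level:
Level 0: 4096
Level 1: 2048
Level 2: 1024
Level 3: 512
Level 4: 256
Level 5: 128
Level 6: 64
Level 7: 32
Level 8: 16
Level 9: 8
Level 10: 4
Level 11: 2
Level 12: 1

The root is level 0 and the size-1 base case is level 12 (the tree spans levels 0 through 12, i.e. 13 levels counting the root), so the depth is the number of divisions: log_2(4096) = 12

The recursion tree depth is log_2(4096) = 12. At each level, the problem size is divided by 2, so it takes 12 divisions to reduce to a base case of size 1. The algorithm makes 8 recursive calls at each level.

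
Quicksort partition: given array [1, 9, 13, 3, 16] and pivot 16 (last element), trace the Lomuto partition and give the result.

Lomuto partition with pivot = 16:

Initial array: [1, 9, 13, 3, 16]

arr[0]=1 <= 16: swap with position 0, array becomes [1, 9, 13, 3, 16]
arr[1]=9 <= 16: swap with position 1, array becomes [1, 9, 13, 3, 16]
arr[2]=13 <= 16: swap with position 2, array becomes [1, 9, 13, 3, 16]
arr[3]=3 <= 16: swap with position 3, array becomes [1, 9, 13, 3, 16]

Place pivot at position 4: [1, 9, 13, 3, 16]
Pivot position: 4

After partitioning with pivot 16, the array becomes [1, 9, 13, 3, 16]. The pivot is placed at index 4. All elements to the left of the pivot are <= 16, and all elements to the right are > 16.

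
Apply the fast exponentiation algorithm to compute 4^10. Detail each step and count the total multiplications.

Computing 4^10 by squaring (build up from 4^1; each line after the first costs one multiplication):

4^1 = 4
4^2 = (4^1)^2 = 4^2 = 16
4^4 = (4^2)^2 = 16^2 = 256
4^5 = 4 * 4^4 = 4 * 256 = 1024
4^10 = (4^5)^2 = 1024^2 = 1048576

Result: 1048576
Multiplications needed: 4 (4 lines after 4^1)

4^10 = 1048576. Using exponentiation by squaring, this requires 4 multiplications. The key idea: if the exponent is even, square the half-power; if odd, multiply by the base once.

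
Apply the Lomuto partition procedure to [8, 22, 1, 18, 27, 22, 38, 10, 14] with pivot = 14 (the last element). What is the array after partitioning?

Lomuto partition with pivot = 14:

Initial array: [8, 22, 1, 18, 27, 22, 38, 10, 14]

arr[0]=8 <= 14: swap with position 0, array becomes [8, 22, 1, 18, 27, 22, 38, 10, 14]
arr[1]=22 > 14: no swap
arr[2]=1 <= 14: swap with position 1, array becomes [8, 1, 22, 18, 27, 22, 38, 10, 14]
arr[3]=18 > 14: no swap
arr[4]=27 > 14: no swap
arr[5]=22 > 14: no swap
arr[6]=38 > 14: no swap
arr[7]=10 <= 14: swap with position 2, array becomes [8, 1, 10, 18, 27, 22, 38, 22, 14]

Place pivot at position 3: [8, 1, 10, 14, 27, 22, 38, 22, 18]
Pivot position: 3

After partitioning with pivot 14, the array becomes [8, 1, 10, 14, 27, 22, 38, 22, 18]. The pivot is placed at index 3. All elements to the left of the pivot are <= 14, and all elements to the right are > 14.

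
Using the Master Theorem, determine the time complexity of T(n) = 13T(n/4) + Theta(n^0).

Master Theorem for T(n) = 13T(n/4) + O(n^0):

a = 13, b = 4, c = 0
log_b(a) = log_4(13) = 1.8502

Case 1: c = 0 < log_4(13) = 1.8502
T(n) = O(n^(log_4 13))

For T(n) = 13T(n/4) + O(n^0): log_4(13) = 1.8502. This is Case 1 of the Master Theorem (c < log_b(a), work dominated by leaves), giving O(n^(log_4 13)).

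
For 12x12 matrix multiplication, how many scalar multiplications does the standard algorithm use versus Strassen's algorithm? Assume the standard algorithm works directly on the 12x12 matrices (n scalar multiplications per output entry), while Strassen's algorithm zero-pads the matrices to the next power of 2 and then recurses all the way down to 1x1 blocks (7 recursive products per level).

Matrix multiplication for 12x12 matrices:

Strassen's algorithm requires power-of-2 dimensions. Pad 12x12 to 16x16 (next power of 2).

Standard algorithm: 12^3 = 1728 multiplications
Strassen's algorithm: 7^(log2(16)) = 7^4 = 2401 multiplications
Difference: 1728 - 2401 = -673 (Strassen uses MORE here due to padding overhead — for small or just-over-power-of-2 n, padding can outweigh the per-level savings)

Standard: 1728 multiplications (12^3). Strassen: 2401 multiplications (7^4, after padding to 16x16). Strassen reduces 8 recursive multiplications to 7 at each level.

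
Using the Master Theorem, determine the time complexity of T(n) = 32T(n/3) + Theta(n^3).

Master Theorem for T(n) = 32T(n/3) + O(n^3):

a = 32, b = 3, c = 3
log_b(a) = log_3(32) = 3.1546

Case 1: c = 3 < log_3(32) = 3.1546
T(n) = O(n^(log_3 32))

For T(n) = 32T(n/3) + O(n^3): log_3(32) = 3.1546. This is Case 1 of the Master Theorem (c < log_b(a), work dominated by leaves), giving O(n^(log_3 32)).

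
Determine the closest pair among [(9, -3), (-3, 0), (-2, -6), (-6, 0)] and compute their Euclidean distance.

Computing all pairwise distances among 4 points:

d((9, -3), (-3, 0)) = 12.3693
d((9, -3), (-2, -6)) = 11.4018
d((9, -3), (-6, 0)) = 15.2971
d((-3, 0), (-2, -6)) = 6.0828
d((-3, 0), (-6, 0)) = 3.0 <-- minimum
d((-2, -6), (-6, 0)) = 7.2111

Closest pair: (-3, 0) and (-6, 0) with distance 3.0

The closest pair is (-3, 0) and (-6, 0) with Euclidean distance 3.0. For 4 points, brute-force pairwise comparison is shown above. For large n, the divide-and-conquer algorithm (sort by x, recurse on halves, check the dividing strip) achieves O(n log n).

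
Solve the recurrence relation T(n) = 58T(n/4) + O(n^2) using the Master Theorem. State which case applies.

Master Theorem for T(n) = 58T(n/4) + O(n^2):

a = 58, b = 4, c = 2
log_b(a) = log_4(58) = 2.9290

Case 1: c = 2 < log_4(58) = 2.9290
T(n) = O(n^(log_4 58))

For T(n) = 58T(n/4) + O(n^2): log_4(58) = 2.9290. This is Case 1 of the Master Theorem (c < log_b(a), work dominated by leaves), giving O(n^(log_4 58)).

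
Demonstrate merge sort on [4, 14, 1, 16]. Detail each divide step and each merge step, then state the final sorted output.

Merge sort trace:

Split: [4, 14, 1, 16] -> [4, 14] and [1, 16]
  Split: [4, 14] -> [4] and [14]
  Merge: [4] + [14] -> [4, 14]
  Split: [1, 16] -> [1] and [16]
  Merge: [1] + [16] -> [1, 16]
Merge: [4, 14] + [1, 16] -> [1, 4, 14, 16]

Final sorted array: [1, 4, 14, 16]

The merge sort proceeds by recursively splitting the array and merging sorted halves.
After all merges, the sorted array is [1, 4, 14, 16].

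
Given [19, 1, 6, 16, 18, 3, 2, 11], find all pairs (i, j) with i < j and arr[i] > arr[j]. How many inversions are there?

Finding inversions in [19, 1, 6, 16, 18, 3, 2, 11]:

(0, 1): arr[0]=19 > arr[1]=1
(0, 2): arr[0]=19 > arr[2]=6
(0, 3): arr[0]=19 > arr[3]=16
(0, 4): arr[0]=19 > arr[4]=18
(0, 5): arr[0]=19 > arr[5]=3
(0, 6): arr[0]=19 > arr[6]=2
(0, 7): arr[0]=19 > arr[7]=11
(2, 5): arr[2]=6 > arr[5]=3
(2, 6): arr[2]=6 > arr[6]=2
(3, 5): arr[3]=16 > arr[5]=3
(3, 6): arr[3]=16 > arr[6]=2
(3, 7): arr[3]=16 > arr[7]=11
(4, 5): arr[4]=18 > arr[5]=3
(4, 6): arr[4]=18 > arr[6]=2
(4, 7): arr[4]=18 > arr[7]=11
(5, 6): arr[5]=3 > arr[6]=2

Total inversions: 16

The array has 16 inversion(s): (0,1), (0,2), (0,3), (0,4), (0,5), (0,6), (0,7), (2,5), (2,6), (3,5), (3,6), (3,7), (4,5), (4,6), (4,7), (5,6). Each pair (i,j) satisfies i < j and arr[i] > arr[j].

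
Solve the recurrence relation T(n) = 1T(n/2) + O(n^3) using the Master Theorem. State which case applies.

Master Theorem for T(n) = 1T(n/2) + O(n^3):

a = 1, b = 2, c = 3
log_b(a) = log_2(1) = 0.0000

Case 3: c = 3 > log_2(1) = 0.0000
T(n) = O(n^3) = O(n^3)

For T(n) = 1T(n/2) + O(n^3): log_2(1) = 0.0000. This is Case 3 of the Master Theorem (c > log_b(a), work dominated by root), giving O(n^3).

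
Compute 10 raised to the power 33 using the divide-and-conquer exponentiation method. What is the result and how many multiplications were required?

Computing 10^33 by squaring (build up from 10^1; each line after the first costs one multiplication):

10^1 = 10
10^2 = (10^1)^2 = 10^2 = 100
10^4 = (10^2)^2 = 100^2 = 10000
10^8 = (10^4)^2 = 10000^2 = 100000000
10^16 = (10^8)^2 = 100000000^2 = 10000000000000000
10^32 = (10^16)^2 = 10000000000000000^2 = 100000000000000000000000000000000
10^33 = 10 * 10^32 = 10 * 100000000000000000000000000000000 = 1000000000000000000000000000000000

Result: 1000000000000000000000000000000000
Multiplications needed: 6 (6 lines after 10^1)

10^33 = 1000000000000000000000000000000000. Using exponentiation by squaring, this requires 6 multiplications. The key idea: if the exponent is even, square the half-power; if odd, multiply by the base once.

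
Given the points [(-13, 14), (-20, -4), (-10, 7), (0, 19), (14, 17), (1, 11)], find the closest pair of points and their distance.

Computing all pairwise distances among 6 points:

d((-13, 14), (-20, -4)) = 19.3132
d((-13, 14), (-10, 7)) = 7.6158 <-- minimum
d((-13, 14), (0, 19)) = 13.9284
d((-13, 14), (14, 17)) = 27.1662
d((-13, 14), (1, 11)) = 14.3178
d((-20, -4), (-10, 7)) = 14.8661
d((-20, -4), (0, 19)) = 30.4795
d((-20, -4), (14, 17)) = 39.9625
d((-20, -4), (1, 11)) = 25.807
d((-10, 7), (0, 19)) = 15.6205
d((-10, 7), (14, 17)) = 26.0
d((-10, 7), (1, 11)) = 11.7047
d((0, 19), (14, 17)) = 14.1421
d((0, 19), (1, 11)) = 8.0623
d((14, 17), (1, 11)) = 14.3178

Closest pair: (-13, 14) and (-10, 7) with distance 7.6158

The closest pair is (-13, 14) and (-10, 7) with Euclidean distance 7.6158. For 6 points, brute-force pairwise comparison is shown above. For large n, the divide-and-conquer algorithm (sort by x, recurse on halves, check the dividing strip) achieves O(n log n).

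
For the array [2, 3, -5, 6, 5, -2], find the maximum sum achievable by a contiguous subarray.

Using Kadane's algorithm on [2, 3, -5, 6, 5, -2]:

Scanning through the array:
Position 1 (value 3): max_ending_here = 5, max_so_far = 5
Position 2 (value -5): max_ending_here = 0, max_so_far = 5
Position 3 (value 6): max_ending_here = 6, max_so_far = 6
Position 4 (value 5): max_ending_here = 11, max_so_far = 11
Position 5 (value -2): max_ending_here = 9, max_so_far = 11

Maximum subarray: [2, 3, -5, 6, 5]
Maximum sum: 11

The maximum subarray is [2, 3, -5, 6, 5] with sum 11. This subarray runs from index 0 to index 4.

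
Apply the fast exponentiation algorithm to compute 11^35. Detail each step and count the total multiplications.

Computing 11^35 by squaring (build up from 11^1; each line after the first costs one multiplication):

11^1 = 11
11^2 = (11^1)^2 = 11^2 = 121
11^4 = (11^2)^2 = 121^2 = 14641
11^8 = (11^4)^2 = 14641^2 = 214358881
11^16 = (11^8)^2 = 214358881^2 = 45949729863572161
11^17 = 11 * 11^16 = 11 * 45949729863572161 = 505447028499293771
11^34 = (11^17)^2 = 505447028499293771^2 = 255476698618765889551019445759400441
11^35 = 11 * 11^34 = 11 * 255476698618765889551019445759400441 = 2810243684806424785061213903353404851

Result: 2810243684806424785061213903353404851
Multiplications needed: 7 (7 lines after 11^1)

11^35 = 2810243684806424785061213903353404851. Using exponentiation by squaring, this requires 7 multiplications. The key idea: if the exponent is even, square the half-power; if odd, multiply by the base once.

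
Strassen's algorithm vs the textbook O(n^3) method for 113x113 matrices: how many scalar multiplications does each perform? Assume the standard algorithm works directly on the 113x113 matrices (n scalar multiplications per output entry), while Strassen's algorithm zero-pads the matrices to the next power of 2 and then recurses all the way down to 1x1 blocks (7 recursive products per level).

Matrix multiplication for 113x113 matrices:

Strassen's algorithm requires power-of-2 dimensions. Pad 113x113 to 128x128 (next power of 2).

Standard algorithm: 113^3 = 1442897 multiplications
Strassen's algorithm: 7^(log2(128)) = 7^7 = 823543 multiplications
Savings: 1442897 - 823543 = 619354 multiplications

Standard: 1442897 multiplications (113^3). Strassen: 823543 multiplications (7^7, after padding to 128x128). Strassen reduces 8 recursive multiplications to 7 at each level.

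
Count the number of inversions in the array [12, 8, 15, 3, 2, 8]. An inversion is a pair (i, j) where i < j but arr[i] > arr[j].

Finding inversions in [12, 8, 15, 3, 2, 8]:

(0, 1): arr[0]=12 > arr[1]=8
(0, 3): arr[0]=12 > arr[3]=3
(0, 4): arr[0]=12 > arr[4]=2
(0, 5): arr[0]=12 > arr[5]=8
(1, 3): arr[1]=8 > arr[3]=3
(1, 4): arr[1]=8 > arr[4]=2
(2, 3): arr[2]=15 > arr[3]=3
(2, 4): arr[2]=15 > arr[4]=2
(2, 5): arr[2]=15 > arr[5]=8
(3, 4): arr[3]=3 > arr[4]=2

Total inversions: 10

The array has 10 inversion(s): (0,1), (0,3), (0,4), (0,5), (1,3), (1,4), (2,3), (2,4), (2,5), (3,4). Each pair (i,j) satisfies i < j and arr[i] > arr[j].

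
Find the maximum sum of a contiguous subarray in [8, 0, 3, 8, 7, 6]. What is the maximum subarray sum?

Using Kadane's algorithm on [8, 0, 3, 8, 7, 6]:

Scanning through the array:
Position 1 (value 0): max_ending_here = 8, max_so_far = 8
Position 2 (value 3): max_ending_here = 11, max_so_far = 11
Position 3 (value 8): max_ending_here = 19, max_so_far = 19
Position 4 (value 7): max_ending_here = 26, max_so_far = 26
Position 5 (value 6): max_ending_here = 32, max_so_far = 32

Maximum subarray: [8, 0, 3, 8, 7, 6]
Maximum sum: 32

The maximum subarray is [8, 0, 3, 8, 7, 6] with sum 32. This subarray runs from index 0 to index 5.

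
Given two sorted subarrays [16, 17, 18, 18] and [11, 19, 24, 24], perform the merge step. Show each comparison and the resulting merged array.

Merging process:

Compare 16 vs 11: take 11 from right. Merged: [11]
Compare 16 vs 19: take 16 from left. Merged: [11, 16]
Compare 17 vs 19: take 17 from left. Merged: [11, 16, 17]
Compare 18 vs 19: take 18 from left. Merged: [11, 16, 17, 18]
Compare 18 vs 19: take 18 from left. Merged: [11, 16, 17, 18, 18]
Append remaining from right: [19, 24, 24]. Merged: [11, 16, 17, 18, 18, 19, 24, 24]

Final merged array: [11, 16, 17, 18, 18, 19, 24, 24]
Total comparisons: 5

The merged array is [11, 16, 17, 18, 18, 19, 24, 24], requiring 5 comparisons. The merge step runs in O(n) time where n is the total number of elements.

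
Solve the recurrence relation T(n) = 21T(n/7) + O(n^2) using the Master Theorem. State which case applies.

Master Theorem for T(n) = 21T(n/7) + O(n^2):

a = 21, b = 7, c = 2
log_b(a) = log_7(21) = 1.5646

Case 3: c = 2 > log_7(21) = 1.5646
T(n) = O(n^2) = O(n^2)

For T(n) = 21T(n/7) + O(n^2): log_7(21) = 1.5646. This is Case 3 of the Master Theorem (c > log_b(a), work dominated by root), giving O(n^2).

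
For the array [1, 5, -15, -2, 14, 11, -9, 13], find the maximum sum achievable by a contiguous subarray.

Using Kadane's algorithm on [1, 5, -15, -2, 14, 11, -9, 13]:

Scanning through the array:
Position 1 (value 5): max_ending_here = 6, max_so_far = 6
Position 2 (value -15): max_ending_here = -9, max_so_far = 6
Position 3 (value -2): max_ending_here = -2, max_so_far = 6
Position 4 (value 14): max_ending_here = 14, max_so_far = 14
Position 5 (value 11): max_ending_here = 25, max_so_far = 25
Position 6 (value -9): max_ending_here = 16, max_so_far = 25
Position 7 (value 13): max_ending_here = 29, max_so_far = 29

Maximum subarray: [14, 11, -9, 13]
Maximum sum: 29

The maximum subarray is [14, 11, -9, 13] with sum 29. This subarray runs from index 4 to index 7.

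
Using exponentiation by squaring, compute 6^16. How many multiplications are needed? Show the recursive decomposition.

Computing 6^16 by squaring (build up from 6^1; each line after the first costs one multiplication):

6^1 = 6
6^2 = (6^1)^2 = 6^2 = 36
6^4 = (6^2)^2 = 36^2 = 1296
6^8 = (6^4)^2 = 1296^2 = 1679616
6^16 = (6^8)^2 = 1679616^2 = 2821109907456

Result: 2821109907456
Multiplications needed: 4 (4 lines after 6^1)

6^16 = 2821109907456. Using exponentiation by squaring, this requires 4 multiplications. The key idea: if the exponent is even, square the half-power; if odd, multiply by the base once.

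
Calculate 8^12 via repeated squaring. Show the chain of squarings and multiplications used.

Computing 8^12 by squaring (build up from 8^1; each line after the first costs one multiplication):

8^1 = 8
8^2 = (8^1)^2 = 8^2 = 64
8^3 = 8 * 8^2 = 8 * 64 = 512
8^6 = (8^3)^2 = 512^2 = 262144
8^12 = (8^6)^2 = 262144^2 = 68719476736

Result: 68719476736
Multiplications needed: 4 (4 lines after 8^1)

8^12 = 68719476736. Using exponentiation by squaring, this requires 4 multiplications. The key idea: if the exponent is even, square the half-power; if odd, multiply by the base once.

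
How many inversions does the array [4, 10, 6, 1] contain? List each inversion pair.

Finding inversions in [4, 10, 6, 1]:

(0, 3): arr[0]=4 > arr[3]=1
(1, 2): arr[1]=10 > arr[2]=6
(1, 3): arr[1]=10 > arr[3]=1
(2, 3): arr[2]=6 > arr[3]=1

Total inversions: 4

The array has 4 inversion(s): (0,3), (1,2), (1,3), (2,3). Each pair (i,j) satisfies i < j and arr[i] > arr[j].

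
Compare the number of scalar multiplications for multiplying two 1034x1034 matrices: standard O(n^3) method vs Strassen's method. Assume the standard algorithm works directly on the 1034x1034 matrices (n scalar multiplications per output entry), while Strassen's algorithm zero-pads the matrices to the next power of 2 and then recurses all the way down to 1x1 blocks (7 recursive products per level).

Matrix multiplication for 1034x1034 matrices:

Strassen's algorithm requires power-of-2 dimensions. Pad 1034x1034 to 2048x2048 (next power of 2).

Standard algorithm: 1034^3 = 1105507304 multiplications
Strassen's algorithm: 7^(log2(2048)) = 7^11 = 1977326743 multiplications
Difference: 1105507304 - 1977326743 = -871819439 (Strassen uses MORE here due to padding overhead — for small or just-over-power-of-2 n, padding can outweigh the per-level savings)

Standard: 1105507304 multiplications (1034^3). Strassen: 1977326743 multiplications (7^11, after padding to 2048x2048). Strassen reduces 8 recursive multiplications to 7 at each level.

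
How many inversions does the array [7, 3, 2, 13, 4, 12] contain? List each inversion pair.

Finding inversions in [7, 3, 2, 13, 4, 12]:

(0, 1): arr[0]=7 > arr[1]=3
(0, 2): arr[0]=7 > arr[2]=2
(0, 4): arr[0]=7 > arr[4]=4
(1, 2): arr[1]=3 > arr[2]=2
(3, 4): arr[3]=13 > arr[4]=4
(3, 5): arr[3]=13 > arr[5]=12

Total inversions: 6

The array has 6 inversion(s): (0,1), (0,2), (0,4), (1,2), (3,4), (3,5). Each pair (i,j) satisfies i < j and arr[i] > arr[j].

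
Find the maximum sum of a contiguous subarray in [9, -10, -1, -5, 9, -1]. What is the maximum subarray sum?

Using Kadane's algorithm on [9, -10, -1, -5, 9, -1]:

Scanning through the array:
Position 1 (value -10): max_ending_here = -1, max_so_far = 9
Position 2 (value -1): max_ending_here = -1, max_so_far = 9
Position 3 (value -5): max_ending_here = -5, max_so_far = 9
Position 4 (value 9): max_ending_here = 9, max_so_far = 9
Position 5 (value -1): max_ending_here = 8, max_so_far = 9

Maximum subarray: [9]
Maximum sum: 9

The maximum subarray is [9] with sum 9. This subarray runs from index 0 to index 0.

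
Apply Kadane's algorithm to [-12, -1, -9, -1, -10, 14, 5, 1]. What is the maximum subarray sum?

Using Kadane's algorithm on [-12, -1, -9, -1, -10, 14, 5, 1]:

Scanning through the array:
Position 1 (value -1): max_ending_here = -1, max_so_far = -1
Position 2 (value -9): max_ending_here = -9, max_so_far = -1
Position 3 (value -1): max_ending_here = -1, max_so_far = -1
Position 4 (value -10): max_ending_here = -10, max_so_far = -1
Position 5 (value 14): max_ending_here = 14, max_so_far = 14
Position 6 (value 5): max_ending_here = 19, max_so_far = 19
Position 7 (value 1): max_ending_here = 20, max_so_far = 20

Maximum subarray: [14, 5, 1]
Maximum sum: 20

The maximum subarray is [14, 5, 1] with sum 20. This subarray runs from index 5 to index 7.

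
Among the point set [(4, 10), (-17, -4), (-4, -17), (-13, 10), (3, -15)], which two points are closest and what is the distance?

Computing all pairwise distances among 5 points:

d((4, 10), (-17, -4)) = 25.2389
d((4, 10), (-4, -17)) = 28.1603
d((4, 10), (-13, 10)) = 17.0
d((4, 10), (3, -15)) = 25.02
d((-17, -4), (-4, -17)) = 18.3848
d((-17, -4), (-13, 10)) = 14.5602
d((-17, -4), (3, -15)) = 22.8254
d((-4, -17), (-13, 10)) = 28.4605
d((-4, -17), (3, -15)) = 7.2801 <-- minimum
d((-13, 10), (3, -15)) = 29.6816

Closest pair: (-4, -17) and (3, -15) with distance 7.2801

The closest pair is (-4, -17) and (3, -15) with Euclidean distance 7.2801. For 5 points, brute-force pairwise comparison is shown above. For large n, the divide-and-conquer algorithm (sort by x, recurse on halves, check the dividing strip) achieves O(n log n).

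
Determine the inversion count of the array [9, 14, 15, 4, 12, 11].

Finding inversions in [9, 14, 15, 4, 12, 11]:

(0, 3): arr[0]=9 > arr[3]=4
(1, 3): arr[1]=14 > arr[3]=4
(1, 4): arr[1]=14 > arr[4]=12
(1, 5): arr[1]=14 > arr[5]=11
(2, 3): arr[2]=15 > arr[3]=4
(2, 4): arr[2]=15 > arr[4]=12
(2, 5): arr[2]=15 > arr[5]=11
(4, 5): arr[4]=12 > arr[5]=11

Total inversions: 8

The array has 8 inversion(s): (0,3), (1,3), (1,4), (1,5), (2,3), (2,4), (2,5), (4,5). Each pair (i,j) satisfies i < j and arr[i] > arr[j].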